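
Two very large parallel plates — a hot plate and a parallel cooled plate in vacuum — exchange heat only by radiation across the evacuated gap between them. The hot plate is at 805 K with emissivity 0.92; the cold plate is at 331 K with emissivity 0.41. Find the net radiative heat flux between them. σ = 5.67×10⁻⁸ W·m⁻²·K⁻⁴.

For two infinite grey parallel plates, q = σ(T₁⁴ − T₂⁴)/(1/ε₁ + 1/ε₂ − 1).
T₁⁴ − T₂⁴ = 4.199×10¹¹ − 1.200×10¹⁰ = 4.079×10¹¹ K⁴.
1/ε₁ + 1/ε₂ − 1 = 1.087 + 2.439 − 1 = 2.526.
q = 5.67×10⁻⁸ × 4.079×10¹¹ / 2.526.

q ≈ 9160 W/m²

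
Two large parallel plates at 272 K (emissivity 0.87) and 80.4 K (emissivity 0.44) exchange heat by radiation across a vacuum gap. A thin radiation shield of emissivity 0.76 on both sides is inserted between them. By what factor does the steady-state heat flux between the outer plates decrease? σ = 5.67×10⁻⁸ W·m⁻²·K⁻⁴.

Without shield: q₀ = σΔ(T⁴)/(1/ε₁+1/ε₂−1) with denominator 2.422.
With shield the two gaps are in series; the resistances add: (1/ε₁+1/ε_s−1)+(1/ε_s+1/ε₂−1) = 1.465+2.589 = 4.054.
Heat-flux ratio q₀/q = 4.054/2.422.

factor ≈ 1.67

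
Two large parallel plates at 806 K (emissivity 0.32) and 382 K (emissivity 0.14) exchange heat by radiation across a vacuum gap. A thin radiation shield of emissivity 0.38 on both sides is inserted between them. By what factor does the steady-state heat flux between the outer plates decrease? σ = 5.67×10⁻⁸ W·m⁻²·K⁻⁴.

factor ≈ 1.46

Without shield: q₀ = σΔ(T⁴)/(1/ε₁+1/ε₂−1) with denominator 9.268.
With shield the two gaps are in series; the resistances add: (1/ε₁+1/ε_s−1)+(1/ε_s+1/ε₂−1) = 4.757+8.774 = 13.53.
Heat-flux ratio q₀/q = 13.53/9.268.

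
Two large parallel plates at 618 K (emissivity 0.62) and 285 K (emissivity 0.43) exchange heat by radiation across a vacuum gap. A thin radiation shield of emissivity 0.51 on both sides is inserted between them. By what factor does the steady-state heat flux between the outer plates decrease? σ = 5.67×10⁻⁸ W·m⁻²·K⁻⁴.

factor ≈ 1.99

Without shield: q₀ = σΔ(T⁴)/(1/ε₁+1/ε₂−1) with denominator 2.938.
With shield the two gaps are in series; the resistances add: (1/ε₁+1/ε_s−1)+(1/ε_s+1/ε₂−1) = 2.574+3.286 = 5.860.
Heat-flux ratio q₀/q = 5.860/2.938.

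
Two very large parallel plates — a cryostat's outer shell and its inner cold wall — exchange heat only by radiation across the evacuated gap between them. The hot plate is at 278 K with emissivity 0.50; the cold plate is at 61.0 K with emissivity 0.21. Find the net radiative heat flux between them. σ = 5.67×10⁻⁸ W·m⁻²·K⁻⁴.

q ≈ 58.6 W/m²

For two infinite grey parallel plates, q = σ(T₁⁴ − T₂⁴)/(1/ε₁ + 1/ε₂ − 1).
T₁⁴ − T₂⁴ = 5.973×10⁹ − 1.385×10⁷ = 5.959×10⁹ K⁴.
1/ε₁ + 1/ε₂ − 1 = 2.000 + 4.762 − 1 = 5.762.
q = 5.67×10⁻⁸ × 5.959×10⁹ / 5.762.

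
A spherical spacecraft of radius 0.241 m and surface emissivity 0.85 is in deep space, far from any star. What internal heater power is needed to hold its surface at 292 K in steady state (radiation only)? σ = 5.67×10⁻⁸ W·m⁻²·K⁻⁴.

P ≈ 256 W

P = εσ·4πr²·T⁴.
4πr² = 0.7299 m²; T⁴ = 7.270×10⁹ K⁴.
P = 0.85·5.67×10⁻⁸·0.7299·7.270×10⁹.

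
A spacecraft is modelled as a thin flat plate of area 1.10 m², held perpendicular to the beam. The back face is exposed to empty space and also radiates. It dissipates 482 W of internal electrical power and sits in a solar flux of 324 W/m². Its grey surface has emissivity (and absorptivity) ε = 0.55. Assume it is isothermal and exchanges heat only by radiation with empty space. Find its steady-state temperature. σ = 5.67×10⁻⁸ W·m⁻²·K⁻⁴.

At steady state, absorbed solar power + internal power = radiated power.
Absorbed: α·S·A_cross = 0.55·324·1.100 = 196.0 W (cross-section A).
Total input = 196.0 + 482 = 678.0 W.
Radiated: εσ·A_surf·T⁴ with A_surf = 2A = 2.200 m².
T⁴ = 678.0/(0.55·5.67×10⁻⁸·2.200) = 9.883×10⁹ K⁴.

T ≈ 315 K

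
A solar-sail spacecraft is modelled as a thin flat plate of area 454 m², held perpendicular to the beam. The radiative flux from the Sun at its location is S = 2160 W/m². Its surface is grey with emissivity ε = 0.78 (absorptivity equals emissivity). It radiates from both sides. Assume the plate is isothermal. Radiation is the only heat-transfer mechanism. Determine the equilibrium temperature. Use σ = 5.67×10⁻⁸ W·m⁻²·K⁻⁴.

At equilibrium, absorbed power = emitted power.
Absorbing cross-section = A = 454.0 m²; emitting surface = 2A = 908.0 m² (ratio 2).
εS·A_cross = εσ·A_surf·T⁴  ⇒  T⁴ = S/(2σ)   (ε cancels).
T⁴ = 2160/(2·5.67×10⁻⁸) = 1.905×10¹⁰ K⁴.
T = (1.905×10¹⁰)^(1/4).

T ≈ 372 K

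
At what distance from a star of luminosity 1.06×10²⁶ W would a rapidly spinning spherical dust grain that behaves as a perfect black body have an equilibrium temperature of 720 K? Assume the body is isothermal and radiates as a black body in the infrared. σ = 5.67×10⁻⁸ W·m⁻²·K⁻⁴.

For an isothermal black-emitting sphere, (1−a)S·πr² = σ·4πr²·T⁴ ⇒ S = 4σT⁴/(1−a).
S = 4·5.67×10⁻⁸·(720)⁴/1.00 = 60950 W/m².
Flux falls as S = L/(4πd²), so d = √(L/(4πS)) = √(1.06×10²⁶/(4π·60950)).

d ≈ 1.18×10¹⁰ m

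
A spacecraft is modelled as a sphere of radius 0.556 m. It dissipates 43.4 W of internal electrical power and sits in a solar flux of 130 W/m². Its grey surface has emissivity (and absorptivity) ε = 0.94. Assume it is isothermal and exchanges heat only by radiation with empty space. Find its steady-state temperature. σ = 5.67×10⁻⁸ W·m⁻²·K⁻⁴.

At steady state, absorbed solar power + internal power = radiated power.
Absorbed: α·S·A_cross = 0.94·130·0.9712 = 118.7 W (cross-section πr²).
Total input = 118.7 + 43.4 = 162.1 W.
Radiated: εσ·A_surf·T⁴ with A_surf = 4πr² = 3.885 m².
T⁴ = 162.1/(0.94·5.67×10⁻⁸·3.885) = 7.828×10⁸ K⁴.

T ≈ 167 K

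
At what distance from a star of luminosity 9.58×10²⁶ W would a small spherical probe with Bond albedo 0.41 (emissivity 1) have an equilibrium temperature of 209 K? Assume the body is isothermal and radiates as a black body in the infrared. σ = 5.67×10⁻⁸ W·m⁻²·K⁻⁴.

For an isothermal black-emitting sphere, (1−a)S·πr² = σ·4πr²·T⁴ ⇒ S = 4σT⁴/(1−a).
S = 4·5.67×10⁻⁸·(209)⁴/0.590 = 733.5 W/m².
Flux falls as S = L/(4πd²), so d = √(L/(4πS)) = √(9.58×10²⁶/(4π·733.5)).

d ≈ 3.22×10¹¹ m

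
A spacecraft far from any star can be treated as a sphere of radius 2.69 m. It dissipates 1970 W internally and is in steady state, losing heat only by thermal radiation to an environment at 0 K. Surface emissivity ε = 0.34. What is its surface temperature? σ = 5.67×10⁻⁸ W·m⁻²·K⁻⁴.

Steady state: internal power = radiated power, P = εσA T⁴.
Radiating area A = 4πr² = 90.93 m².
T⁴ = P/(εσA) = 1970/(0.34·5.67×10⁻⁸·90.93) = 1.124×10⁹ K⁴.
T = (1.124×10⁹)^(1/4).

T ≈ 183 K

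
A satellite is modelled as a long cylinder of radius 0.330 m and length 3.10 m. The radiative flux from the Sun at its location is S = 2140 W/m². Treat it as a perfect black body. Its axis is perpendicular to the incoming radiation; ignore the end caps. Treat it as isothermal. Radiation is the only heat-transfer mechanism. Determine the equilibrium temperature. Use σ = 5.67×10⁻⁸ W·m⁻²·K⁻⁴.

At equilibrium, absorbed power = emitted power.
Absorbing cross-section = 2rL = 2.046 m²; emitting surface = 2πrL = 6.428 m² (ratio π).
S·A_cross = εσ·A_surf·T⁴  ⇒  T⁴ = S/(πσ).
T⁴ = 1.00·2140/(π·5.67×10⁻⁸) = 1.201×10¹⁰ K⁴.
T = (1.201×10¹⁰)^(1/4).

T ≈ 331 K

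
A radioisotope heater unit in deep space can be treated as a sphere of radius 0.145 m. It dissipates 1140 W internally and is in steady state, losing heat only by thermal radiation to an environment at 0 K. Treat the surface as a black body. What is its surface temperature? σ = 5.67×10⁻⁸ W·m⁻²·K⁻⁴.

T ≈ 525 K

Steady state: internal power = radiated power, P = εσA T⁴.
Radiating area A = 4πr² = 0.2642 m².
T⁴ = P/(εσA) = 1140/(1.0·5.67×10⁻⁸·0.2642) = 7.610×10¹⁰ K⁴.
T = (7.610×10¹⁰)^(1/4).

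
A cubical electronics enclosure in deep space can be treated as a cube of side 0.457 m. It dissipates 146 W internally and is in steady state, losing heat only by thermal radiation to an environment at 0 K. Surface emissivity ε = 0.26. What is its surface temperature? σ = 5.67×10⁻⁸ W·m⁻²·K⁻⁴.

T ≈ 298 K

Steady state: internal power = radiated power, P = εσA T⁴.
Radiating area A = 6L² = 1.253 m².
T⁴ = P/(εσA) = 146/(0.26·5.67×10⁻⁸·1.253) = 7.903×10⁹ K⁴.
T = (7.903×10⁹)^(1/4).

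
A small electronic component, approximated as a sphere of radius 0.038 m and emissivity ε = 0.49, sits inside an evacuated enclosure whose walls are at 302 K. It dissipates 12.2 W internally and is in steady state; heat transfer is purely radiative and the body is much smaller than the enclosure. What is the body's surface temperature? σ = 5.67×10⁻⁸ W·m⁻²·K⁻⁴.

T ≈ 425 K

For a small grey body in a large enclosure, net radiated power = εσA(T⁴ − T_w⁴).
Steady state: P = εσA(T⁴ − T_w⁴) with A = 4πr² = 0.01815 m².
T⁴ = P/(εσA) + T_w⁴ = 12.2/(0.49·5.67×10⁻⁸·0.01815) + (302)⁴
    = 2.420×10¹⁰ + 8.318×10⁹ = 3.252×10¹⁰ K⁴.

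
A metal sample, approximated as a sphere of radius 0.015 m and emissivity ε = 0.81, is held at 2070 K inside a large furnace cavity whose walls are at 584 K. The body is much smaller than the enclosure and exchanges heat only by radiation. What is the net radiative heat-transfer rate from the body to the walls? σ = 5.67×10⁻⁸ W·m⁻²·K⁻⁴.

P_net ≈ 2370 W

For a small grey body in a large enclosure: P_net = εσA(T_body⁴ − T_wall⁴).
A = 4πr² = 0.002827 m²; T_body⁴ − T_wall⁴ = 1.836×10¹³ − 1.163×10¹¹ = 1.824×10¹³ K⁴.
|P_net| = 0.81·5.67×10⁻⁸·0.002827·1.824×10¹³.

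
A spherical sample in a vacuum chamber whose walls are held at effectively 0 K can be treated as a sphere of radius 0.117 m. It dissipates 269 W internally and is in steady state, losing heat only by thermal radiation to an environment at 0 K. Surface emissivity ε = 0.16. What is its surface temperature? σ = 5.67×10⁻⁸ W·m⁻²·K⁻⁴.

T ≈ 644 K

Steady state: internal power = radiated power, P = εσA T⁴.
Radiating area A = 4πr² = 0.1720 m².
T⁴ = P/(εσA) = 269/(0.16·5.67×10⁻⁸·0.1720) = 1.724×10¹¹ K⁴.
T = (1.724×10¹¹)^(1/4).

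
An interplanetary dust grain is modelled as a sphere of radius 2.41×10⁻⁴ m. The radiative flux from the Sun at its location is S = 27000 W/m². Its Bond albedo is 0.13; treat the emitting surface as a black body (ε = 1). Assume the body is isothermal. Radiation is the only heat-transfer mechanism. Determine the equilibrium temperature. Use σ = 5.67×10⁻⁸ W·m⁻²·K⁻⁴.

At equilibrium, absorbed power = emitted power.
Absorbing cross-section = πr² = 1.825×10⁻⁷ m²; emitting surface = 4πr² = 7.299×10⁻⁷ m² (ratio 4).
(1−a)S·A_cross = εσ·A_surf·T⁴  ⇒  T⁴ = (1−a)S/(4σ).
T⁴ = 0.870·27000/(4·5.67×10⁻⁸) = 1.036×10¹¹ K⁴.
T = (1.036×10¹¹)^(1/4).

T ≈ 567 K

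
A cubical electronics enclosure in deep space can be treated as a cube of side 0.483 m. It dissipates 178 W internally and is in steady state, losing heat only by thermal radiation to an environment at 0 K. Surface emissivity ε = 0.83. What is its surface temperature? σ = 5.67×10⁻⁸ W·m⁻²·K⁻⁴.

T ≈ 228 K

Steady state: internal power = radiated power, P = εσA T⁴.
Radiating area A = 6L² = 1.400 m².
T⁴ = P/(εσA) = 178/(0.83·5.67×10⁻⁸·1.400) = 2.702×10⁹ K⁴.
T = (2.702×10⁹)^(1/4).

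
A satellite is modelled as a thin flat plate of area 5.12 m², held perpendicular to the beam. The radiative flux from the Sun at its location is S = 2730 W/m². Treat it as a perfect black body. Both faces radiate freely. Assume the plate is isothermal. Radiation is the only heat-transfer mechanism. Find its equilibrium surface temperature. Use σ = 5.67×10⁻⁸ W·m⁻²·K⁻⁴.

T ≈ 394 K

At equilibrium, absorbed power = emitted power.
Absorbing cross-section = A = 5.120 m²; emitting surface = 2A = 10.24 m² (ratio 2).
S·A_cross = εσ·A_surf·T⁴  ⇒  T⁴ = S/(2σ).
T⁴ = 1.00·2730/(2·5.67×10⁻⁸) = 2.407×10¹⁰ K⁴.
T = (2.407×10¹⁰)^(1/4).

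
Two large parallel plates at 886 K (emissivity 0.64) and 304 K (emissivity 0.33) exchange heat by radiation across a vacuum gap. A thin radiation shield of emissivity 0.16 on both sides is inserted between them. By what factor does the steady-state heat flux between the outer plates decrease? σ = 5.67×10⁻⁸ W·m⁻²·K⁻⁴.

factor ≈ 4.20

Without shield: q₀ = σΔ(T⁴)/(1/ε₁+1/ε₂−1) with denominator 3.593.
With shield the two gaps are in series; the resistances add: (1/ε₁+1/ε_s−1)+(1/ε_s+1/ε₂−1) = 6.812+8.280 = 15.09.
Heat-flux ratio q₀/q = 15.09/3.593.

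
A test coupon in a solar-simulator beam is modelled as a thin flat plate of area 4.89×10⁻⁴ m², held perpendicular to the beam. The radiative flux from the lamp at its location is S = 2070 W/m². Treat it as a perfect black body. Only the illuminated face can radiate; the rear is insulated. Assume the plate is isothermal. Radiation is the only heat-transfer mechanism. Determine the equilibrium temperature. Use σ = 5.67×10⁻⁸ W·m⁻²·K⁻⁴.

At equilibrium, absorbed power = emitted power.
Absorbing cross-section = A = 4.890×10⁻⁴ m²; emitting surface = A = 4.890×10⁻⁴ m² (ratio 1).
S·A_cross = εσ·A_surf·T⁴  ⇒  T⁴ = S/(1σ).
T⁴ = 1.00·2070/(1·5.67×10⁻⁸) = 3.651×10¹⁰ K⁴.
T = (3.651×10¹⁰)^(1/4).

T ≈ 437 K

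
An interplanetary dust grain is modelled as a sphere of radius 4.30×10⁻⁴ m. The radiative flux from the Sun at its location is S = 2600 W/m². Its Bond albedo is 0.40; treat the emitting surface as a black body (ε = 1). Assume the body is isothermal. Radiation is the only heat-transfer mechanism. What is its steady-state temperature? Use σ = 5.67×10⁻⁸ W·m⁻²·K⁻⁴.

At equilibrium, absorbed power = emitted power.
Absorbing cross-section = πr² = 5.809×10⁻⁷ m²; emitting surface = 4πr² = 2.324×10⁻⁶ m² (ratio 4).
(1−a)S·A_cross = εσ·A_surf·T⁴  ⇒  T⁴ = (1−a)S/(4σ).
T⁴ = 0.600·2600/(4·5.67×10⁻⁸) = 6.878×10⁹ K⁴.
T = (6.878×10⁹)^(1/4).

T ≈ 288 K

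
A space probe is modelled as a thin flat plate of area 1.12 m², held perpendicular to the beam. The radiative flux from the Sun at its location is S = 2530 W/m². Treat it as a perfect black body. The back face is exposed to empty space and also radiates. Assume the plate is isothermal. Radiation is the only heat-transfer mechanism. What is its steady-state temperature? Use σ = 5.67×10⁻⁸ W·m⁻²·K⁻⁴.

T ≈ 386 K

At equilibrium, absorbed power = emitted power.
Absorbing cross-section = A = 1.120 m²; emitting surface = 2A = 2.240 m² (ratio 2).
S·A_cross = εσ·A_surf·T⁴  ⇒  T⁴ = S/(2σ).
T⁴ = 1.00·2530/(2·5.67×10⁻⁸) = 2.231×10¹⁰ K⁴.
T = (2.231×10¹⁰)^(1/4).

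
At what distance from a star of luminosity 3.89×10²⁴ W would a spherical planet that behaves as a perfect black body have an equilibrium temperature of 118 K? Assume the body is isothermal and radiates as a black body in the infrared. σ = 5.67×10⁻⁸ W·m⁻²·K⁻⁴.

d ≈ 8.39×10¹⁰ m

For an isothermal black-emitting sphere, (1−a)S·πr² = σ·4πr²·T⁴ ⇒ S = 4σT⁴/(1−a).
S = 4·5.67×10⁻⁸·(118)⁴/1.00 = 43.97 W/m².
Flux falls as S = L/(4πd²), so d = √(L/(4πS)) = √(3.89×10²⁴/(4π·43.97)).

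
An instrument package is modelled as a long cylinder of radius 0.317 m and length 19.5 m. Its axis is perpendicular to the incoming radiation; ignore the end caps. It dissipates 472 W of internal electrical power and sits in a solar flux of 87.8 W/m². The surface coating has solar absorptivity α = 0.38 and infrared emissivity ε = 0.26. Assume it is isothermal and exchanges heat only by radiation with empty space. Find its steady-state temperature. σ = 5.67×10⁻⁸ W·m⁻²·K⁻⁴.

At steady state, absorbed solar power + internal power = radiated power.
Absorbed: α·S·A_cross = 0.38·87.8·12.36 = 412.5 W (cross-section 2rL).
Total input = 412.5 + 472 = 884.5 W.
Radiated: εσ·A_surf·T⁴ with A_surf = 2πrL = 38.84 m².
T⁴ = 884.5/(0.26·5.67×10⁻⁸·38.84) = 1.545×10⁹ K⁴.

T ≈ 198 K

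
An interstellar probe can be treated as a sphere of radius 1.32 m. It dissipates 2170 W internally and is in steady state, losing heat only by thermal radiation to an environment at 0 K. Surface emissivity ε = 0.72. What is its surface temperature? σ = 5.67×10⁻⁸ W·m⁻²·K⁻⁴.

Steady state: internal power = radiated power, P = εσA T⁴.
Radiating area A = 4πr² = 21.90 m².
T⁴ = P/(εσA) = 2170/(0.72·5.67×10⁻⁸·21.90) = 2.428×10⁹ K⁴.
T = (2.428×10⁹)^(1/4).

T ≈ 222 K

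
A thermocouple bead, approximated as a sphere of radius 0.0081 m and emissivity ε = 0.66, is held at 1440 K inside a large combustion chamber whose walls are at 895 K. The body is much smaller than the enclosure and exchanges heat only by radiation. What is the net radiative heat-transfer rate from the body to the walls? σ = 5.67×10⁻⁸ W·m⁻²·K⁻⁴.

For a small grey body in a large enclosure: P_net = εσA(T_body⁴ − T_wall⁴).
A = 4πr² = 8.245×10⁻⁴ m²; T_body⁴ − T_wall⁴ = 4.300×10¹² − 6.416×10¹¹ = 3.658×10¹² K⁴.
|P_net| = 0.66·5.67×10⁻⁸·8.245×10⁻⁴·3.658×10¹².

P_net ≈ 113 W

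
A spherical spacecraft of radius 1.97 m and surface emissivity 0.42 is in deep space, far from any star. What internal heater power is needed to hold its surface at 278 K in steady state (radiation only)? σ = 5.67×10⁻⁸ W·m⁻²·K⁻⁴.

P = εσ·4πr²·T⁴.
4πr² = 48.77 m²; T⁴ = 5.973×10⁹ K⁴.
P = 0.42·5.67×10⁻⁸·48.77·5.973×10⁹.

P ≈ 6940 W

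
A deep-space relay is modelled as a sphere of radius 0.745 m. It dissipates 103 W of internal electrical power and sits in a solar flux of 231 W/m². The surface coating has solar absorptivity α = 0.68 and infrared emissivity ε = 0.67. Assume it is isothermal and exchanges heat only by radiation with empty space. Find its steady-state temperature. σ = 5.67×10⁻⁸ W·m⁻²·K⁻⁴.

T ≈ 194 K

At steady state, absorbed solar power + internal power = radiated power.
Absorbed: α·S·A_cross = 0.68·231·1.744 = 273.9 W (cross-section πr²).
Total input = 273.9 + 103 = 376.9 W.
Radiated: εσ·A_surf·T⁴ with A_surf = 4πr² = 6.975 m².
T⁴ = 376.9/(0.67·5.67×10⁻⁸·6.975) = 1.422×10⁹ K⁴.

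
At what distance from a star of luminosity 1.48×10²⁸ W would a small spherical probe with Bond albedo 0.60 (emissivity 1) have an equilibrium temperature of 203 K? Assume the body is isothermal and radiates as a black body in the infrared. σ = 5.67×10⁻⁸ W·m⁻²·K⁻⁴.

d ≈ 1.11×10¹² m

For an isothermal black-emitting sphere, (1−a)S·πr² = σ·4πr²·T⁴ ⇒ S = 4σT⁴/(1−a).
S = 4·5.67×10⁻⁸·(203)⁴/0.400 = 962.9 W/m².
Flux falls as S = L/(4πd²), so d = √(L/(4πS)) = √(1.48×10²⁸/(4π·962.9)).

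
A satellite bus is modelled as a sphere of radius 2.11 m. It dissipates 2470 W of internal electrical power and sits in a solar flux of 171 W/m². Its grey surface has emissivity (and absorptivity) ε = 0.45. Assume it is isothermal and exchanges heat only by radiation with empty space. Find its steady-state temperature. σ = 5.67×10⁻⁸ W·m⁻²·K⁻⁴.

T ≈ 223 K

At steady state, absorbed solar power + internal power = radiated power.
Absorbed: α·S·A_cross = 0.45·171·13.99 = 1076 W (cross-section πr²).
Total input = 1076 + 2470 = 3546 W.
Radiated: εσ·A_surf·T⁴ with A_surf = 4πr² = 55.95 m².
T⁴ = 3546/(0.45·5.67×10⁻⁸·55.95) = 2.484×10⁹ K⁴.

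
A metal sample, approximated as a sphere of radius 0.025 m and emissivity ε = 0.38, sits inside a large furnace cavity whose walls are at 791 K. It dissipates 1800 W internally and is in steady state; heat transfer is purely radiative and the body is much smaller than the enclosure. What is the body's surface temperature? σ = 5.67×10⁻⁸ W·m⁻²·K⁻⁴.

For a small grey body in a large enclosure, net radiated power = εσA(T⁴ − T_w⁴).
Steady state: P = εσA(T⁴ − T_w⁴) with A = 4πr² = 0.007854 m².
T⁴ = P/(εσA) + T_w⁴ = 1800/(0.38·5.67×10⁻⁸·0.007854) + (791)⁴
    = 1.064×10¹³ + 3.915×10¹¹ = 1.103×10¹³ K⁴.

T ≈ 1820 K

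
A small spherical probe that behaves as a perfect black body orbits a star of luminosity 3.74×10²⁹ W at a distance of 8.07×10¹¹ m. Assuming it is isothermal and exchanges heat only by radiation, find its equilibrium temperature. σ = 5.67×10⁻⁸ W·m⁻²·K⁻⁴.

First find the stellar flux at distance d: S = L/(4πd²) = 3.74×10²⁹/(4π·(8.07×10¹¹)²) = 45700 W/m².
For an isothermal sphere, absorbed (1−a)S·πr² = emitted σ·4πr²·T⁴, so T⁴ = (1−a)S/(4σ).
T⁴ = 1.00·45700/(4·5.67×10⁻⁸) = 2.015×10¹¹ K⁴.

T ≈ 670 K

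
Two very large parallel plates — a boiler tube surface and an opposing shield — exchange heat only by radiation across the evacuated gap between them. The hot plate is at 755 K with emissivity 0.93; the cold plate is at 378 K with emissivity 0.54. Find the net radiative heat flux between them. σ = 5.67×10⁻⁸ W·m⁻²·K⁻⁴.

q ≈ 8960 W/m²

For two infinite grey parallel plates, q = σ(T₁⁴ − T₂⁴)/(1/ε₁ + 1/ε₂ − 1).
T₁⁴ − T₂⁴ = 3.249×10¹¹ − 2.042×10¹⁰ = 3.045×10¹¹ K⁴.
1/ε₁ + 1/ε₂ − 1 = 1.075 + 1.852 − 1 = 1.927.
q = 5.67×10⁻⁸ × 3.045×10¹¹ / 1.927.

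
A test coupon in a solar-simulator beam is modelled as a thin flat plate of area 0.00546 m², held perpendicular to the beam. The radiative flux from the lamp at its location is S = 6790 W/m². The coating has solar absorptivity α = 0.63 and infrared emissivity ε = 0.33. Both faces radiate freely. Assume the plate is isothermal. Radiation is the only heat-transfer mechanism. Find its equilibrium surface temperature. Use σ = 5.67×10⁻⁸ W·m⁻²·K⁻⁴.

T ≈ 581 K

At equilibrium, absorbed power = emitted power.
Absorbing cross-section = A = 0.005460 m²; emitting surface = 2A = 0.01092 m² (ratio 2).
αS·A_cross = εσ·A_surf·T⁴  ⇒  T⁴ = αS/(ε·2σ).
T⁴ = 0.630·6790/(0.33·2·5.67×10⁻⁸) = 1.143×10¹¹ K⁴.
T = (1.143×10¹¹)^(1/4).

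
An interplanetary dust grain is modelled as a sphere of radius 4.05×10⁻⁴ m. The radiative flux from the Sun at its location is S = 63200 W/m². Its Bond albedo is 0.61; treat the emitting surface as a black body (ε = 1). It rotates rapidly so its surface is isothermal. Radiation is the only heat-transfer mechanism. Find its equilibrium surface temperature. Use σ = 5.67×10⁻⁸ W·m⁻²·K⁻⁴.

At equilibrium, absorbed power = emitted power.
Absorbing cross-section = πr² = 5.153×10⁻⁷ m²; emitting surface = 4πr² = 2.061×10⁻⁶ m² (ratio 4).
(1−a)S·A_cross = εσ·A_surf·T⁴  ⇒  T⁴ = (1−a)S/(4σ).
T⁴ = 0.390·63200/(4·5.67×10⁻⁸) = 1.087×10¹¹ K⁴.
T = (1.087×10¹¹)^(1/4).

T ≈ 574 K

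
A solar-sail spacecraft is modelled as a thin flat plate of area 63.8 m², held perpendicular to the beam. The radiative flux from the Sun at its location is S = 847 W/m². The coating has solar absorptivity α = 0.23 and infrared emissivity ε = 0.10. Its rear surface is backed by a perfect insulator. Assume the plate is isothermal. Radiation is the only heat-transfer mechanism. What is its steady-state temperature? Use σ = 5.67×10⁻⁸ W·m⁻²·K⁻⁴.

T ≈ 431 K

At equilibrium, absorbed power = emitted power.
Absorbing cross-section = A = 63.80 m²; emitting surface = A = 63.80 m² (ratio 1).
αS·A_cross = εσ·A_surf·T⁴  ⇒  T⁴ = αS/(ε·1σ).
T⁴ = 0.230·847/(0.10·1·5.67×10⁻⁸) = 3.436×10¹⁰ K⁴.
T = (3.436×10¹⁰)^(1/4).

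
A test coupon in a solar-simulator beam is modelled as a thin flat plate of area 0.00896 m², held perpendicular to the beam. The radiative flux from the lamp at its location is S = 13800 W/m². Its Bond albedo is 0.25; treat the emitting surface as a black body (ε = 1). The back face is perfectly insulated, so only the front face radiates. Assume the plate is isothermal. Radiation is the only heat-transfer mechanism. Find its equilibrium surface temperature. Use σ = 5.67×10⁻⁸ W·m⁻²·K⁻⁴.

At equilibrium, absorbed power = emitted power.
Absorbing cross-section = A = 0.008960 m²; emitting surface = A = 0.008960 m² (ratio 1).
(1−a)S·A_cross = εσ·A_surf·T⁴  ⇒  T⁴ = (1−a)S/(1σ).
T⁴ = 0.750·13800/(1·5.67×10⁻⁸) = 1.825×10¹¹ K⁴.
T = (1.825×10¹¹)^(1/4).

T ≈ 654 K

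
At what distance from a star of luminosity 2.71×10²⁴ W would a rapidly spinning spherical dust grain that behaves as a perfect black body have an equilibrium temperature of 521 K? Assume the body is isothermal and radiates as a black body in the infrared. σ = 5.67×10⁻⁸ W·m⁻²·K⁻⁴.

d ≈ 3.59×10⁹ m

For an isothermal black-emitting sphere, (1−a)S·πr² = σ·4πr²·T⁴ ⇒ S = 4σT⁴/(1−a).
S = 4·5.67×10⁻⁸·(521)⁴/1.00 = 16710 W/m².
Flux falls as S = L/(4πd²), so d = √(L/(4πS)) = √(2.71×10²⁴/(4π·16710)).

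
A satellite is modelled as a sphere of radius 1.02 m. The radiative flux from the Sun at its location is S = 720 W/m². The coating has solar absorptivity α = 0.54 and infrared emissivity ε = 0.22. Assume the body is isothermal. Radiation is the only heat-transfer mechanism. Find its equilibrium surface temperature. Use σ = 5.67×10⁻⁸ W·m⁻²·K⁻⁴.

At equilibrium, absorbed power = emitted power.
Absorbing cross-section = πr² = 3.269 m²; emitting surface = 4πr² = 13.07 m² (ratio 4).
αS·A_cross = εσ·A_surf·T⁴  ⇒  T⁴ = αS/(ε·4σ).
T⁴ = 0.540·720/(0.22·4·5.67×10⁻⁸) = 7.792×10⁹ K⁴.
T = (7.792×10⁹)^(1/4).

T ≈ 297 K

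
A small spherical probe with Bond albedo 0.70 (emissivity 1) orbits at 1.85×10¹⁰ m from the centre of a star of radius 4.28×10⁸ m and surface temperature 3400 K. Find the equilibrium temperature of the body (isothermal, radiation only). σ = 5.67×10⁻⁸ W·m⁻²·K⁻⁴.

The star's surface emits σT_*⁴; at distance d the flux is S = σT_*⁴(R_*/d)².
S = 5.67×10⁻⁸·(3400)⁴·(4.28×10⁸/1.85×10¹⁰)² = 4055 W/m².
For an isothermal sphere T⁴ = (1−a)S/(4σ) = 5.364×10⁹ K⁴.

T ≈ 271 K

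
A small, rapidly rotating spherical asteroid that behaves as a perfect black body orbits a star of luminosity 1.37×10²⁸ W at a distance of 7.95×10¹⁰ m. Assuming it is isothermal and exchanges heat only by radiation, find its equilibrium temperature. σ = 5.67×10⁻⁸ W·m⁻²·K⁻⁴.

T ≈ 934 K

First find the stellar flux at distance d: S = L/(4πd²) = 1.37×10²⁸/(4π·(7.95×10¹⁰)²) = 1.725×10⁵ W/m².
For an isothermal sphere, absorbed (1−a)S·πr² = emitted σ·4πr²·T⁴, so T⁴ = (1−a)S/(4σ).
T⁴ = 1.00·1.725×10⁵/(4·5.67×10⁻⁸) = 7.606×10¹¹ K⁴.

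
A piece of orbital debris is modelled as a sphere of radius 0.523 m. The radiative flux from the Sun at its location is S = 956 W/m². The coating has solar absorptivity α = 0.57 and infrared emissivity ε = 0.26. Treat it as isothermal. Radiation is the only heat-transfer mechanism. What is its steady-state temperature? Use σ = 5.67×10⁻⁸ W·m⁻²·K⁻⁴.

T ≈ 310 K

At equilibrium, absorbed power = emitted power.
Absorbing cross-section = πr² = 0.8593 m²; emitting surface = 4πr² = 3.437 m² (ratio 4).
αS·A_cross = εσ·A_surf·T⁴  ⇒  T⁴ = αS/(ε·4σ).
T⁴ = 0.570·956/(0.26·4·5.67×10⁻⁸) = 9.241×10⁹ K⁴.
T = (9.241×10⁹)^(1/4).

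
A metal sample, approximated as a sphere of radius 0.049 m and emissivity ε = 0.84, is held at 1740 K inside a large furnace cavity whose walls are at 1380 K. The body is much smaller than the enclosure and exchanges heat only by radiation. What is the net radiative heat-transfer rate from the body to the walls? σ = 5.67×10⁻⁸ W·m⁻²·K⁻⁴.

For a small grey body in a large enclosure: P_net = εσA(T_body⁴ − T_wall⁴).
A = 4πr² = 0.03017 m²; T_body⁴ − T_wall⁴ = 9.166×10¹² − 3.627×10¹² = 5.540×10¹² K⁴.
|P_net| = 0.84·5.67×10⁻⁸·0.03017·5.540×10¹².

P_net ≈ 7960 W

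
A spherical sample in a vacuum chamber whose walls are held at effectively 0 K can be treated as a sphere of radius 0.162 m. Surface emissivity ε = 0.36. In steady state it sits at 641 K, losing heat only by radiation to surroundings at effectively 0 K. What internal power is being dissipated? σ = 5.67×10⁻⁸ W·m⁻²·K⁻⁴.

P ≈ 1140 W

Steady state: P = εσA T⁴.
A = 4πr² = 0.3298 m²; T⁴ = (641)⁴ = 1.688×10¹¹ K⁴.
P = 0.36 × 5.67×10⁻⁸ × 0.3298 × 1.688×10¹¹.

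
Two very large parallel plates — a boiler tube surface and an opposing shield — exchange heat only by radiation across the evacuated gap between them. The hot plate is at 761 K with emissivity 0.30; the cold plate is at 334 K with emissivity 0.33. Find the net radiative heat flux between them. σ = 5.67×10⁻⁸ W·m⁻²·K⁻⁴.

For two infinite grey parallel plates, q = σ(T₁⁴ − T₂⁴)/(1/ε₁ + 1/ε₂ − 1).
T₁⁴ − T₂⁴ = 3.354×10¹¹ − 1.244×10¹⁰ = 3.229×10¹¹ K⁴.
1/ε₁ + 1/ε₂ − 1 = 3.333 + 3.030 − 1 = 5.364.
q = 5.67×10⁻⁸ × 3.229×10¹¹ / 5.364.

q ≈ 3410 W/m²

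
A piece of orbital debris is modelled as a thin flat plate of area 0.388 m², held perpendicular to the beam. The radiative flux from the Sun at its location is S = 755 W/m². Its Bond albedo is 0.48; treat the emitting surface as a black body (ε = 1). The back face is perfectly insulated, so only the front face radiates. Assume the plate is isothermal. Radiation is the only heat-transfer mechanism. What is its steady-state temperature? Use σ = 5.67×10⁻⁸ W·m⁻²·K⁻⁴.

At equilibrium, absorbed power = emitted power.
Absorbing cross-section = A = 0.3880 m²; emitting surface = A = 0.3880 m² (ratio 1).
(1−a)S·A_cross = εσ·A_surf·T⁴  ⇒  T⁴ = (1−a)S/(1σ).
T⁴ = 0.520·755/(1·5.67×10⁻⁸) = 6.924×10⁹ K⁴.
T = (6.924×10⁹)^(1/4).

T ≈ 288 K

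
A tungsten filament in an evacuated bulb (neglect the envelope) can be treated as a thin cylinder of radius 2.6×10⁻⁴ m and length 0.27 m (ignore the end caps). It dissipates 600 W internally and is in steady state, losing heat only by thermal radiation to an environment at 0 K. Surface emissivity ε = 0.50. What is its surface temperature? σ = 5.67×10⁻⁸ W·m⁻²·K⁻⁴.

Steady state: internal power = radiated power, P = εσA T⁴.
Radiating area A = 2πrL = 4.411×10⁻⁴ m².
T⁴ = P/(εσA) = 600/(0.50·5.67×10⁻⁸·4.411×10⁻⁴) = 4.798×10¹³ K⁴.
T = (4.798×10¹³)^(1/4).

T ≈ 2630 K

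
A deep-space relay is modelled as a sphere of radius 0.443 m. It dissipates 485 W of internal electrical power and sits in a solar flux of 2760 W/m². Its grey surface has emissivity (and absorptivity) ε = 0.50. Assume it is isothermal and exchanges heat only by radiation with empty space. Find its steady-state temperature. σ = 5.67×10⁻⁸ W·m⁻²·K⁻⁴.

At steady state, absorbed solar power + internal power = radiated power.
Absorbed: α·S·A_cross = 0.50·2760·0.6165 = 850.8 W (cross-section πr²).
Total input = 850.8 + 485 = 1336 W.
Radiated: εσ·A_surf·T⁴ with A_surf = 4πr² = 2.466 m².
T⁴ = 1336/(0.50·5.67×10⁻⁸·2.466) = 1.911×10¹⁰ K⁴.

T ≈ 372 K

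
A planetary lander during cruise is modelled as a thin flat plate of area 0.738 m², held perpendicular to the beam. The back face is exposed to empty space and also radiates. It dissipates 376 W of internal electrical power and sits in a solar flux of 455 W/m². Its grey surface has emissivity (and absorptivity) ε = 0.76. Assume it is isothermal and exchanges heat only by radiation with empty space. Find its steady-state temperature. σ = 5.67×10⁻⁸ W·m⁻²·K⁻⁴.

T ≈ 316 K

At steady state, absorbed solar power + internal power = radiated power.
Absorbed: α·S·A_cross = 0.76·455·0.7380 = 255.2 W (cross-section A).
Total input = 255.2 + 376 = 631.2 W.
Radiated: εσ·A_surf·T⁴ with A_surf = 2A = 1.476 m².
T⁴ = 631.2/(0.76·5.67×10⁻⁸·1.476) = 9.924×10⁹ K⁴.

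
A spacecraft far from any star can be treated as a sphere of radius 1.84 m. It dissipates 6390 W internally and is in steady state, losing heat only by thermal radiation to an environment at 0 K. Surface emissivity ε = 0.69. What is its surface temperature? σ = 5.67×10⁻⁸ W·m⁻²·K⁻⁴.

Steady state: internal power = radiated power, P = εσA T⁴.
Radiating area A = 4πr² = 42.54 m².
T⁴ = P/(εσA) = 6390/(0.69·5.67×10⁻⁸·42.54) = 3.839×10⁹ K⁴.
T = (3.839×10⁹)^(1/4).

T ≈ 249 K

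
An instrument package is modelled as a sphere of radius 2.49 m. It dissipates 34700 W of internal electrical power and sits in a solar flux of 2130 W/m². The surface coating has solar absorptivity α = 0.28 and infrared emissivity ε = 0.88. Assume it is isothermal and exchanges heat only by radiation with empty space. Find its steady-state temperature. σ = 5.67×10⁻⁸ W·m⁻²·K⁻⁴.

T ≈ 330 K

At steady state, absorbed solar power + internal power = radiated power.
Absorbed: α·S·A_cross = 0.28·2130·19.48 = 11620 W (cross-section πr²).
Total input = 11620 + 34700 = 46320 W.
Radiated: εσ·A_surf·T⁴ with A_surf = 4πr² = 77.91 m².
T⁴ = 46320/(0.88·5.67×10⁻⁸·77.91) = 1.191×10¹⁰ K⁴.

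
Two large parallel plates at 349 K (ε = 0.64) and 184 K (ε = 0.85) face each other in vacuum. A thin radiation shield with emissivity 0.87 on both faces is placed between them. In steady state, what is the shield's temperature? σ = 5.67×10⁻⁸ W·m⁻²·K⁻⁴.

In steady state the net flux on the hot side equals that on the cold side.
σ(T₁⁴−T_s⁴)/D₁ = σ(T_s⁴−T₂⁴)/D₂, with D₁ = 1/ε₁+1/ε_s−1 = 1.712, D₂ = 1/ε_s+1/ε₂−1 = 1.326.
Solve for T_s⁴: T_s⁴ = (D₂·T₁⁴ + D₁·T₂⁴)/(D₁+D₂) = 7.121×10⁹ K⁴.

T_s ≈ 290 K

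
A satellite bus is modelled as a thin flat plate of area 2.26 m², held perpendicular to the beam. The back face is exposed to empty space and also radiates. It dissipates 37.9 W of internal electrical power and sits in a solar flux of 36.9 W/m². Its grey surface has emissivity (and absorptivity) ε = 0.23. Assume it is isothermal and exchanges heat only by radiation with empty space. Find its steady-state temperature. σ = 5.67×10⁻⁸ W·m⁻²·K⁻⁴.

At steady state, absorbed solar power + internal power = radiated power.
Absorbed: α·S·A_cross = 0.23·36.9·2.260 = 19.18 W (cross-section A).
Total input = 19.18 + 37.9 = 57.08 W.
Radiated: εσ·A_surf·T⁴ with A_surf = 2A = 4.520 m².
T⁴ = 57.08/(0.23·5.67×10⁻⁸·4.520) = 9.684×10⁸ K⁴.

T ≈ 176 K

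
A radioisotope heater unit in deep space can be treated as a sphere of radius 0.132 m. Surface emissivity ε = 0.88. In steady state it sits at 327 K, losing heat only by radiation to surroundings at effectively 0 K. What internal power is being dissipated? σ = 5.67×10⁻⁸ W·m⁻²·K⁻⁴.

P ≈ 125 W

Steady state: P = εσA T⁴.
A = 4πr² = 0.2190 m²; T⁴ = (327)⁴ = 1.143×10¹⁰ K⁴.
P = 0.88 × 5.67×10⁻⁸ × 0.2190 × 1.143×10¹⁰.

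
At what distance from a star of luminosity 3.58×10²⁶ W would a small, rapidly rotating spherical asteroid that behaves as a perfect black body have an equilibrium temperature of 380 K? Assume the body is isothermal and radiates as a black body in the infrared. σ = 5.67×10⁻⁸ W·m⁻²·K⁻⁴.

d ≈ 7.76×10¹⁰ m

For an isothermal black-emitting sphere, (1−a)S·πr² = σ·4πr²·T⁴ ⇒ S = 4σT⁴/(1−a).
S = 4·5.67×10⁻⁸·(380)⁴/1.00 = 4729 W/m².
Flux falls as S = L/(4πd²), so d = √(L/(4πS)) = √(3.58×10²⁶/(4π·4729)).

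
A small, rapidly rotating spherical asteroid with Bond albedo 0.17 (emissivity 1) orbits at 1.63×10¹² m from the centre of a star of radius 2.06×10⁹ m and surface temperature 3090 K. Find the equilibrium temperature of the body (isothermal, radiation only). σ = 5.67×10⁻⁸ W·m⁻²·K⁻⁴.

T ≈ 74.1 K

The star's surface emits σT_*⁴; at distance d the flux is S = σT_*⁴(R_*/d)².
S = 5.67×10⁻⁸·(3090)⁴·(2.06×10⁹/1.63×10¹²)² = 8.256 W/m².
For an isothermal sphere T⁴ = (1−a)S/(4σ) = 3.021×10⁷ K⁴.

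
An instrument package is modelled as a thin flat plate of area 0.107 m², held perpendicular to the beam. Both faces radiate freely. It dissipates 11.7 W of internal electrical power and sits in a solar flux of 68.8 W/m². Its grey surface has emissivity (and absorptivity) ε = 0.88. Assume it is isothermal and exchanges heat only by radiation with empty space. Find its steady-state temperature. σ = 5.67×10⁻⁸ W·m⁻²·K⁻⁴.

At steady state, absorbed solar power + internal power = radiated power.
Absorbed: α·S·A_cross = 0.88·68.8·0.1070 = 6.478 W (cross-section A).
Total input = 6.478 + 11.7 = 18.18 W.
Radiated: εσ·A_surf·T⁴ with A_surf = 2A = 0.2140 m².
T⁴ = 18.18/(0.88·5.67×10⁻⁸·0.2140) = 1.702×10⁹ K⁴.

T ≈ 203 K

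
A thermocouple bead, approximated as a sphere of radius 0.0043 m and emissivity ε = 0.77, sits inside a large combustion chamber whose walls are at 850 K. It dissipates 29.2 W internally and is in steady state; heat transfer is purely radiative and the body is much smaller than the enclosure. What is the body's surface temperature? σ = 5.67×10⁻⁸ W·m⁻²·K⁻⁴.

T ≈ 1360 K

For a small grey body in a large enclosure, net radiated power = εσA(T⁴ − T_w⁴).
Steady state: P = εσA(T⁴ − T_w⁴) with A = 4πr² = 2.324×10⁻⁴ m².
T⁴ = P/(εσA) + T_w⁴ = 29.2/(0.77·5.67×10⁻⁸·2.324×10⁻⁴) + (850)⁴
    = 2.878×10¹² + 5.220×10¹¹ = 3.400×10¹² K⁴.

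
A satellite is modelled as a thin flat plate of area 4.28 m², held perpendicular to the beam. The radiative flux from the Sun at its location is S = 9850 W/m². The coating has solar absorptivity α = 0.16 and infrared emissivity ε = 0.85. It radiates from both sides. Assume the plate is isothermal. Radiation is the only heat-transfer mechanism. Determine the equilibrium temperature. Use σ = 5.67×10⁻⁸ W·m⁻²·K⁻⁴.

At equilibrium, absorbed power = emitted power.
Absorbing cross-section = A = 4.280 m²; emitting surface = 2A = 8.560 m² (ratio 2).
αS·A_cross = εσ·A_surf·T⁴  ⇒  T⁴ = αS/(ε·2σ).
T⁴ = 0.160·9850/(0.85·2·5.67×10⁻⁸) = 1.635×10¹⁰ K⁴.
T = (1.635×10¹⁰)^(1/4).

T ≈ 358 K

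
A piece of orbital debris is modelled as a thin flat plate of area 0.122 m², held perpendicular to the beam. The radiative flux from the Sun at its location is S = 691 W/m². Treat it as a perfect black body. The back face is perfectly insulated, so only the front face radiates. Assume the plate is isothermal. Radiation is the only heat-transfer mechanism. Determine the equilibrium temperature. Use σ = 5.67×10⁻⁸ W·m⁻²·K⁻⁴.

At equilibrium, absorbed power = emitted power.
Absorbing cross-section = A = 0.1220 m²; emitting surface = A = 0.1220 m² (ratio 1).
S·A_cross = εσ·A_surf·T⁴  ⇒  T⁴ = S/(1σ).
T⁴ = 1.00·691/(1·5.67×10⁻⁸) = 1.219×10¹⁰ K⁴.
T = (1.219×10¹⁰)^(1/4).

T ≈ 332 K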